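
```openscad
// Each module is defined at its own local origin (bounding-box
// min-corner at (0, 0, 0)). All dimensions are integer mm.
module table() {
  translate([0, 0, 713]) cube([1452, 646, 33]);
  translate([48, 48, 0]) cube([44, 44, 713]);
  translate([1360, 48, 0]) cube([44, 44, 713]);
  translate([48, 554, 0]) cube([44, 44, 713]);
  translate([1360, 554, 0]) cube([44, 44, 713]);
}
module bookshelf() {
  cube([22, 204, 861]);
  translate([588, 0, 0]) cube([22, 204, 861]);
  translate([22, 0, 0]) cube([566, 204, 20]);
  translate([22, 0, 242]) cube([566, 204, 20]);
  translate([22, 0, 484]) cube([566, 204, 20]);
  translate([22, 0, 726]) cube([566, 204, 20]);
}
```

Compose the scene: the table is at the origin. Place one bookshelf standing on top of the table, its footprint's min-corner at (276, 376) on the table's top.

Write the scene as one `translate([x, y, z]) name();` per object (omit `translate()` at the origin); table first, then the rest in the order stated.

table();
translate([276, 376, 746]) bookshelf();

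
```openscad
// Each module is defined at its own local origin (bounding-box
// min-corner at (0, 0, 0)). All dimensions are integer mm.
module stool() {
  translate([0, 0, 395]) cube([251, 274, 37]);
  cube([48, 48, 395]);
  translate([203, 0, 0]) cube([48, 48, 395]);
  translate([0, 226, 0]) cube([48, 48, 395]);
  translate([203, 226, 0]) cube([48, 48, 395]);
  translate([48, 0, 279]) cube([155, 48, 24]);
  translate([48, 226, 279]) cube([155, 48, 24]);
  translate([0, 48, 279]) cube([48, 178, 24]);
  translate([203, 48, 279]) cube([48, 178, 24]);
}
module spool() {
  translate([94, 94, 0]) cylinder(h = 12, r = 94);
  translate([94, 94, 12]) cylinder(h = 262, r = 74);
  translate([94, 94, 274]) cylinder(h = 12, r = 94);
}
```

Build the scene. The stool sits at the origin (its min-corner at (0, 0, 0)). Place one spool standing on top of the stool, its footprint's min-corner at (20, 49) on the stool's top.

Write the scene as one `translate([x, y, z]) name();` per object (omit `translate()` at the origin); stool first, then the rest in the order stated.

stool();
translate([20, 49, 432]) spool();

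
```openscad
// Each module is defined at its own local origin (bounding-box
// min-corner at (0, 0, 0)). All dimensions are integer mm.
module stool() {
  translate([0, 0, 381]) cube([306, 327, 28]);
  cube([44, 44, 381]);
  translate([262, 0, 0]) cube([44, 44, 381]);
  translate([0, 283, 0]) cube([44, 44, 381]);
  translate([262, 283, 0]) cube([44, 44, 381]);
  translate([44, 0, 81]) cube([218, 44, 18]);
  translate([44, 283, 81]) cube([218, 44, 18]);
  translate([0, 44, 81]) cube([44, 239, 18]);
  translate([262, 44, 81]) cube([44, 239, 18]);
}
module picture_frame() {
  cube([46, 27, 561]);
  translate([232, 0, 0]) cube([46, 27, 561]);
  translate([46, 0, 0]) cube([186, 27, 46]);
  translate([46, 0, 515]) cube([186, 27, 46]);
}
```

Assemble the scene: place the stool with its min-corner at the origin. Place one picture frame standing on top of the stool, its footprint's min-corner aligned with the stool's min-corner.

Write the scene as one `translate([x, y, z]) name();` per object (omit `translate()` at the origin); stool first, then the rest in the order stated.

stool();
translate([0, 0, 409]) picture_frame();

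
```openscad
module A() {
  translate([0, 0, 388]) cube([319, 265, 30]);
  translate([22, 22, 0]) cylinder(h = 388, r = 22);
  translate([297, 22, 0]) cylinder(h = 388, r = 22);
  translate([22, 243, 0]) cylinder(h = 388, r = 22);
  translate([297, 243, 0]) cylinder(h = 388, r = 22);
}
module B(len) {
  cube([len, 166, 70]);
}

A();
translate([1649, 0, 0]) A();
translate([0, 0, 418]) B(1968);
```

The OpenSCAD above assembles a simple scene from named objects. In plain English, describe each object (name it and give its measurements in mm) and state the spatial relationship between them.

A is a simple wooden stool: a rectangular seat 319 mm (x) by 265 mm (y), 30 mm thick, top face at z = 418 mm, on four round legs, each 44 mm in diameter. The legs rest on z = 0, each leg's axis is inset half a diameter from the nearest pair of seat edges (so the leg's bounding box is flush with the corner).

B is a rectangular beam 1968 mm long (x), 166 mm deep (y), 70 mm thick (z).

The beam spans the tops of two stools placed 1330 mm apart, resting at z = 418 mm.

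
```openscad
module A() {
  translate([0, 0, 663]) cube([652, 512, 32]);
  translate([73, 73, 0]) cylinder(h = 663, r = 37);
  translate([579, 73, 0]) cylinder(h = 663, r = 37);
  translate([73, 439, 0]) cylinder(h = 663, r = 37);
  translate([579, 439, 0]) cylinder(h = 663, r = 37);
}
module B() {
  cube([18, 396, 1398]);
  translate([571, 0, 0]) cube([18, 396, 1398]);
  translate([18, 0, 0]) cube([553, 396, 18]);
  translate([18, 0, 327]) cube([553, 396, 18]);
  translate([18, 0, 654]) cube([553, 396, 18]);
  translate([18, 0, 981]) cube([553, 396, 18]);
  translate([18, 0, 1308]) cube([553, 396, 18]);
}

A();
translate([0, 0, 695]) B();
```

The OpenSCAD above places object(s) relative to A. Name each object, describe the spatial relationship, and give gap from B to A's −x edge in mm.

The bookshelf's min-x is at 0; the table's min-x is 0; gap = 0 mm.

A is a table. B is a bookshelf. The bookshelf is on top of the table. The gap from the bookshelf to the table's −x edge is 0 mm.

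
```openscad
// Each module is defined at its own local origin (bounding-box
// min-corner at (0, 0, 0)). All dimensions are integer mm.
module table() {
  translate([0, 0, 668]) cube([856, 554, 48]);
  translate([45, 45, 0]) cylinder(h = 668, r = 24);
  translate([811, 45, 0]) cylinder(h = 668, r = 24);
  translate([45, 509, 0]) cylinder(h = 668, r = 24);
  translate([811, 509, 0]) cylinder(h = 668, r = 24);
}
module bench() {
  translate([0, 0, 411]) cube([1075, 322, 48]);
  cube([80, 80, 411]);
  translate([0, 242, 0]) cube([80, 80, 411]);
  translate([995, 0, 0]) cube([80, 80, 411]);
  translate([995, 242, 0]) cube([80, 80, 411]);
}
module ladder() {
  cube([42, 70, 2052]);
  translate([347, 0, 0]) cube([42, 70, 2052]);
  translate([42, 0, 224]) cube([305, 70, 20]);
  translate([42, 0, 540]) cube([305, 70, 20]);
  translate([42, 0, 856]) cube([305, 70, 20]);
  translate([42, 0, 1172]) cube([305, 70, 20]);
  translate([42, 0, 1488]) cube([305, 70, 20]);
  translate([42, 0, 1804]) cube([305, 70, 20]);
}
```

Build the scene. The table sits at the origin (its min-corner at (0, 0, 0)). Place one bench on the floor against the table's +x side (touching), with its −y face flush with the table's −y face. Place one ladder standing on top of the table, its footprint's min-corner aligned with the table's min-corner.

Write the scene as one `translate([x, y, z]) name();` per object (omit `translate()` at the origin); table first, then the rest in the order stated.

table();
translate([856, 0, 0]) bench();
translate([0, 0, 716]) ladder();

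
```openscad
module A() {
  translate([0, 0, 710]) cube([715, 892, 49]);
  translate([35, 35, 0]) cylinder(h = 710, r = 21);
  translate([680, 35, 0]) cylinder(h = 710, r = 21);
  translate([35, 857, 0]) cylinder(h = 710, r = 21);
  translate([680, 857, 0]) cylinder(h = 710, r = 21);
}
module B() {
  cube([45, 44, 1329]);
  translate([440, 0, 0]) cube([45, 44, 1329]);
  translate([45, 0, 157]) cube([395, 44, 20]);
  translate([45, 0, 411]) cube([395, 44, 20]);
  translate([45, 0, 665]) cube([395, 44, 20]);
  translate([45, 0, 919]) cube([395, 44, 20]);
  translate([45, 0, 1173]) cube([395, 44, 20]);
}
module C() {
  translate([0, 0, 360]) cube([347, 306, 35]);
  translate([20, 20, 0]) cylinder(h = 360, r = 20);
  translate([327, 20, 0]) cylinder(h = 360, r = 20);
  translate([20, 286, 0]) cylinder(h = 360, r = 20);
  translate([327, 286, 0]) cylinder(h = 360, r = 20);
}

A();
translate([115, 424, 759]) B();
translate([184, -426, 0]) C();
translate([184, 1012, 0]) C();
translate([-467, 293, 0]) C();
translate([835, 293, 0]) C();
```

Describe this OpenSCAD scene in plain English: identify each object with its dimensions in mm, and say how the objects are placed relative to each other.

A is a table: top 715 mm (x) × 892 mm (y), 49 mm thick, upper face at z = 759 mm, on four round legs of 42 mm diameter, each leg's bounding box inset 14 mm from the nearest pair of top edges, running from z = 0 to the bottom of the top.

B is a wooden ladder with two side rails of 45×44 mm section and 1329 mm height, set 485 mm apart overall. Between them run 5 rectangular rungs (44 mm deep, 20 mm thick), front faces flush with the rails' −y face. The bottom of the first rung is 157 mm above the floor and each subsequent rung is 254 mm higher than the one below.

C is a four-legged stool. The seat is a 347×306×35 mm slab whose top surface is at z = 395 mm; four round legs, each 40 mm in diameter, run from the floor (z = 0) to the underside of the seat, each leg's axis is inset half a diameter from the nearest pair of seat edges (so the leg's bounding box is flush with the corner).

The ladder is on top of the table, centred. Four stools sit around the table at the −y, +y, −x, +x sides.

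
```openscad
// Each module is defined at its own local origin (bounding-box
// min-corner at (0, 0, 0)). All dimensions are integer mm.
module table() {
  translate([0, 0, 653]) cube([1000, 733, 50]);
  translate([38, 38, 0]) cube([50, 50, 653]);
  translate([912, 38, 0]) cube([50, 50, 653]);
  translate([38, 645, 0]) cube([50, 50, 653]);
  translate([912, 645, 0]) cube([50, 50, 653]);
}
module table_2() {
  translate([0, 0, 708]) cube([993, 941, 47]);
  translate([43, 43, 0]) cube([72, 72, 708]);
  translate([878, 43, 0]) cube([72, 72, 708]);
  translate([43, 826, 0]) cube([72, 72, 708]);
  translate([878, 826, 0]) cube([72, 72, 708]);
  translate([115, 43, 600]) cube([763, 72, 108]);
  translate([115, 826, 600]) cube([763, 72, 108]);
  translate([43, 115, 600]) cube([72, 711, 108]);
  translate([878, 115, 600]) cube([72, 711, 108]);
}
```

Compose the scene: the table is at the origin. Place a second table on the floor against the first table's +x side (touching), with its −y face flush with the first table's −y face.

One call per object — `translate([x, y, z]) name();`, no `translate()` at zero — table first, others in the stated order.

table();
translate([1000, 0, 0]) table_2();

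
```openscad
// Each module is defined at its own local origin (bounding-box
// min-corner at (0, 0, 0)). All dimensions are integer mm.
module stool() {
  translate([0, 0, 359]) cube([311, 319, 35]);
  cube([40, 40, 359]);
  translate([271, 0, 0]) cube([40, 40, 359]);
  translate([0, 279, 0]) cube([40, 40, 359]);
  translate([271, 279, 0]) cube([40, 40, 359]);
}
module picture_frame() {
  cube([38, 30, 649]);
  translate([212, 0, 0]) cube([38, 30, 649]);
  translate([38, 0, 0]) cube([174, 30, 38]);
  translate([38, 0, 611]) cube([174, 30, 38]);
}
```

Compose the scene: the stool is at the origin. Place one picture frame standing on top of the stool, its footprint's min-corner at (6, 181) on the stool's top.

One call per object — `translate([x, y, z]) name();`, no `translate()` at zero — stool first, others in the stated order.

stool();
translate([6, 181, 394]) picture_frame();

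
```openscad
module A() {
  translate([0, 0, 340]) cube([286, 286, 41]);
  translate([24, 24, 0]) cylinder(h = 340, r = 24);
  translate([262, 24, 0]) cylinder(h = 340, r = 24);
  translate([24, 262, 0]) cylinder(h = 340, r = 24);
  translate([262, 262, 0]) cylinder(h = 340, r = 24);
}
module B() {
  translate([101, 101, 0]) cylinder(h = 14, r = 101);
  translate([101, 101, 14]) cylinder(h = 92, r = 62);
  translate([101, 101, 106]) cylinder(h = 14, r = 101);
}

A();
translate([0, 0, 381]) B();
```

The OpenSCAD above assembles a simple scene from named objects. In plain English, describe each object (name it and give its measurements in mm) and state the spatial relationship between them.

A is a four-legged stool. The seat is a 286×286×41 mm slab whose top surface is at z = 381 mm; four round legs, each 48 mm in diameter, run from the floor (z = 0) to the underside of the seat, each leg's axis is inset half a diameter from the nearest pair of seat edges (so the leg's bounding box is flush with the corner).

B is a spool: two coaxial disc flanges of radius 101 mm and thickness 14 mm, joined by a core cylinder of radius 62 mm and height 92 mm. The lower flange rests on z = 0 and the three cylinders share a vertical axis.

The spool is on top of the stool.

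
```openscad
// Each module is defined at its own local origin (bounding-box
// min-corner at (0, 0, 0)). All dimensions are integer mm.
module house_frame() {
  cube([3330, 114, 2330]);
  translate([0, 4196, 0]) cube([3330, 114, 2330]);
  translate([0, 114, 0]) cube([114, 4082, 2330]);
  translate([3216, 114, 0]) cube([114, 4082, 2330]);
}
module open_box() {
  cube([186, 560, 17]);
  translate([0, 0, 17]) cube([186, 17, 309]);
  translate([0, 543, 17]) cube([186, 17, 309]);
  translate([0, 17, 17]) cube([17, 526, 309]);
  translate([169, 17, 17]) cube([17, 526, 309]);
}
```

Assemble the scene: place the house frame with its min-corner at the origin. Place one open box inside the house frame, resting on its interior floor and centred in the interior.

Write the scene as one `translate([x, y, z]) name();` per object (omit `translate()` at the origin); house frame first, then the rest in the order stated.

house_frame();
translate([1572, 1875, 0]) open_box();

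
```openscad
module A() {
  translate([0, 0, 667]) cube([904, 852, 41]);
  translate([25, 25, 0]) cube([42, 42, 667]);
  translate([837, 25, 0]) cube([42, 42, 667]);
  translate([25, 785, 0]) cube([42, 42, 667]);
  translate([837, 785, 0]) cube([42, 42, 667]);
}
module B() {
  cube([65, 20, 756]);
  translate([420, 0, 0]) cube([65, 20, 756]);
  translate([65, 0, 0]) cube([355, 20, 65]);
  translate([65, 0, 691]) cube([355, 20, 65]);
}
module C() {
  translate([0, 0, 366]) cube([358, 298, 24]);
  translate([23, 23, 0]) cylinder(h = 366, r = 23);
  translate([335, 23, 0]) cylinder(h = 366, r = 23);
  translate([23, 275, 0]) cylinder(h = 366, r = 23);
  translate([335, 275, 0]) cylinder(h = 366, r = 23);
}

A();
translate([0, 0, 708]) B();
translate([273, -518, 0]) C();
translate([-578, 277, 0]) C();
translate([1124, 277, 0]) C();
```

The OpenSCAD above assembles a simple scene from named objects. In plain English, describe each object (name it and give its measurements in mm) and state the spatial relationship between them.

A is a table: top 904 mm (x) × 852 mm (y), 41 mm thick, upper face at z = 708 mm, on four 42×42 mm square legs, each inset 25 mm from the nearest pair of top edges, running from z = 0 to the bottom of the top.

B is a rectangular picture frame lying in the x–z plane (depth along y). The opening is 355 mm wide (x) by 626 mm tall (z), surrounded by a border 65 mm wide on all four sides. The frame is 20 mm deep and is made of two full-height vertical stiles with two horizontal rails fitted between them.

C is a simple wooden stool: a rectangular seat 358 mm (x) by 298 mm (y), 24 mm thick, top face at z = 390 mm, on four round legs, each 46 mm in diameter. The legs rest on z = 0, each leg's axis is inset half a diameter from the nearest pair of seat edges (so the leg's bounding box is flush with the corner).

The picture frame is on top of the table. Three stools sit around the table at the −y, −x, +x sides.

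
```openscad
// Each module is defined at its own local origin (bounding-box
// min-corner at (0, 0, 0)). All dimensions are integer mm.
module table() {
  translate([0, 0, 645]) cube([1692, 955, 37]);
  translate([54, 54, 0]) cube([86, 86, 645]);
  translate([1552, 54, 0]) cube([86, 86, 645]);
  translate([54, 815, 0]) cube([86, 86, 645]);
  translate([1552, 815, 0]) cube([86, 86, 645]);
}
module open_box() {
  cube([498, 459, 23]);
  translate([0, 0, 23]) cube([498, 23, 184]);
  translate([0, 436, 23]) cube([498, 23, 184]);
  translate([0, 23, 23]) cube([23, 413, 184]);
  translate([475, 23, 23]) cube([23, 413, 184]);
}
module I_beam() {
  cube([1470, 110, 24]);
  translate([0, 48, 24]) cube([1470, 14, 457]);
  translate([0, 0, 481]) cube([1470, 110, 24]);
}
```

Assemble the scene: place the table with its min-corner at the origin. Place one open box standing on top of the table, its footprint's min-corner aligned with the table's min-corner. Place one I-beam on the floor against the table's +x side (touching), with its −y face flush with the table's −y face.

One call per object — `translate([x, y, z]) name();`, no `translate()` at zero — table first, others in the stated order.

table();
translate([0, 0, 682]) open_box();
translate([1692, 0, 0]) I_beam();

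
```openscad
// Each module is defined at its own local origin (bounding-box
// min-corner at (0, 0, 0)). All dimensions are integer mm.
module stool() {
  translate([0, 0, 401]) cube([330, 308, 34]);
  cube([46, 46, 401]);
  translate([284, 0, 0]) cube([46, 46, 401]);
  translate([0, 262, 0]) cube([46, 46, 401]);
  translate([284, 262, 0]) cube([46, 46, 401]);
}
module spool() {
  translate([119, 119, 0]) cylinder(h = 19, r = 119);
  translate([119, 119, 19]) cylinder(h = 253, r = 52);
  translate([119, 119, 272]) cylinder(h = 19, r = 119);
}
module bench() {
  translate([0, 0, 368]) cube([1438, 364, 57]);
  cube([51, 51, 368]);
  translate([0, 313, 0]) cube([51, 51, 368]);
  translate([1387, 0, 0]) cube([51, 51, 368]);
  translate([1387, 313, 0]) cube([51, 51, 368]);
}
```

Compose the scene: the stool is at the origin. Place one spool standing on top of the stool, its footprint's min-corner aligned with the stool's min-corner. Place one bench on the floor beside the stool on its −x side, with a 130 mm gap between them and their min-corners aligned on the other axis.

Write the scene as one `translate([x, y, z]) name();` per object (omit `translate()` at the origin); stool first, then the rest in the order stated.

stool();
translate([0, 0, 435]) spool();
translate([-1568, 0, 0]) bench();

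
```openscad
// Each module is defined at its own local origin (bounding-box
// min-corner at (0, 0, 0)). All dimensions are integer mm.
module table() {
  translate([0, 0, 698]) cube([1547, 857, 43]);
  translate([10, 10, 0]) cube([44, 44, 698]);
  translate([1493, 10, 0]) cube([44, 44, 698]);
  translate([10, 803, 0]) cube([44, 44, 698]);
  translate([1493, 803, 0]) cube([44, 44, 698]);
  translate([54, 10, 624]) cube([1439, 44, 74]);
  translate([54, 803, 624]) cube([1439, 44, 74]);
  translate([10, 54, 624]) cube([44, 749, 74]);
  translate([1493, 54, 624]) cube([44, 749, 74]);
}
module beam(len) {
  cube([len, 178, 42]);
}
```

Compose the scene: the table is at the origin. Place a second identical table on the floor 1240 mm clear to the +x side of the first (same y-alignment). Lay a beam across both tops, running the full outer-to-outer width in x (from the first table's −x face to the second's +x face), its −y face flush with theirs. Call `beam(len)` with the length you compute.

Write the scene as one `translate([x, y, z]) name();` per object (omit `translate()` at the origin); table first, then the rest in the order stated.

table();
translate([2787, 0, 0]) table();
translate([0, 0, 741]) beam(4334);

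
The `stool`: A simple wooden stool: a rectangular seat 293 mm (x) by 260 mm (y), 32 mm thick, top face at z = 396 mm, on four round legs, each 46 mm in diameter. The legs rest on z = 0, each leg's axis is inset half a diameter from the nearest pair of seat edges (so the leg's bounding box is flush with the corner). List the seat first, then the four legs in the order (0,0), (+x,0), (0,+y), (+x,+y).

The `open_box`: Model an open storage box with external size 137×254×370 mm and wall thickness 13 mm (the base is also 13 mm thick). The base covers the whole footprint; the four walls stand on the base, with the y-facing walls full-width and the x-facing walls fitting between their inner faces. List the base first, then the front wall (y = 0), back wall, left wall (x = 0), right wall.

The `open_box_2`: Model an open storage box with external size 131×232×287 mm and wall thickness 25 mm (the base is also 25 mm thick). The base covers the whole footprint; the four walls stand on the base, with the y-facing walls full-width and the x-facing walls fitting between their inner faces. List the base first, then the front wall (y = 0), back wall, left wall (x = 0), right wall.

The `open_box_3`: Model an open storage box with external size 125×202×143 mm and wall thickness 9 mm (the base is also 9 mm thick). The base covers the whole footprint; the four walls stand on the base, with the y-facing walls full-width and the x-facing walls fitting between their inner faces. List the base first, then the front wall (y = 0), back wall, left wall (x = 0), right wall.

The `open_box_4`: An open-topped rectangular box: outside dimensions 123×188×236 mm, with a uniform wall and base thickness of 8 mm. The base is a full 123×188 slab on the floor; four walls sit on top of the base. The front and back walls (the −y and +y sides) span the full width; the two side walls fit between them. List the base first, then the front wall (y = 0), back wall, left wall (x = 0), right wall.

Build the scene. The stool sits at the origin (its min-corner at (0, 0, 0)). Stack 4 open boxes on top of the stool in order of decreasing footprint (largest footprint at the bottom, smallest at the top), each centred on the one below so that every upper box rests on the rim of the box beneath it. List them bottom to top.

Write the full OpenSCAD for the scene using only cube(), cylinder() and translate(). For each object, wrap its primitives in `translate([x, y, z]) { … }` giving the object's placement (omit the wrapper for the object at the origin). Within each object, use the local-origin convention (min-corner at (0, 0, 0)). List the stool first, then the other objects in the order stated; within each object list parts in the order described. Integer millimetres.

translate([0, 0, 364]) cube([293, 260, 32]);
translate([23, 23, 0]) cylinder(h = 364, r = 23);
translate([270, 23, 0]) cylinder(h = 364, r = 23);
translate([23, 237, 0]) cylinder(h = 364, r = 23);
translate([270, 237, 0]) cylinder(h = 364, r = 23);
translate([78, 3, 396]) {
  cube([137, 254, 13]);
  translate([0, 0, 13]) cube([137, 13, 357]);
  translate([0, 241, 13]) cube([137, 13, 357]);
  translate([0, 13, 13]) cube([13, 228, 357]);
  translate([124, 13, 13]) cube([13, 228, 357]);
}
translate([81, 14, 766]) {
  cube([131, 232, 25]);
  translate([0, 0, 25]) cube([131, 25, 262]);
  translate([0, 207, 25]) cube([131, 25, 262]);
  translate([0, 25, 25]) cube([25, 182, 262]);
  translate([106, 25, 25]) cube([25, 182, 262]);
}
translate([84, 29, 1053]) {
  cube([125, 202, 9]);
  translate([0, 0, 9]) cube([125, 9, 134]);
  translate([0, 193, 9]) cube([125, 9, 134]);
  translate([0, 9, 9]) cube([9, 184, 134]);
  translate([116, 9, 9]) cube([9, 184, 134]);
}
translate([85, 36, 1196]) {
  cube([123, 188, 8]);
  translate([0, 0, 8]) cube([123, 8, 228]);
  translate([0, 180, 8]) cube([123, 8, 228]);
  translate([0, 8, 8]) cube([8, 172, 228]);
  translate([115, 8, 8]) cube([8, 172, 228]);
}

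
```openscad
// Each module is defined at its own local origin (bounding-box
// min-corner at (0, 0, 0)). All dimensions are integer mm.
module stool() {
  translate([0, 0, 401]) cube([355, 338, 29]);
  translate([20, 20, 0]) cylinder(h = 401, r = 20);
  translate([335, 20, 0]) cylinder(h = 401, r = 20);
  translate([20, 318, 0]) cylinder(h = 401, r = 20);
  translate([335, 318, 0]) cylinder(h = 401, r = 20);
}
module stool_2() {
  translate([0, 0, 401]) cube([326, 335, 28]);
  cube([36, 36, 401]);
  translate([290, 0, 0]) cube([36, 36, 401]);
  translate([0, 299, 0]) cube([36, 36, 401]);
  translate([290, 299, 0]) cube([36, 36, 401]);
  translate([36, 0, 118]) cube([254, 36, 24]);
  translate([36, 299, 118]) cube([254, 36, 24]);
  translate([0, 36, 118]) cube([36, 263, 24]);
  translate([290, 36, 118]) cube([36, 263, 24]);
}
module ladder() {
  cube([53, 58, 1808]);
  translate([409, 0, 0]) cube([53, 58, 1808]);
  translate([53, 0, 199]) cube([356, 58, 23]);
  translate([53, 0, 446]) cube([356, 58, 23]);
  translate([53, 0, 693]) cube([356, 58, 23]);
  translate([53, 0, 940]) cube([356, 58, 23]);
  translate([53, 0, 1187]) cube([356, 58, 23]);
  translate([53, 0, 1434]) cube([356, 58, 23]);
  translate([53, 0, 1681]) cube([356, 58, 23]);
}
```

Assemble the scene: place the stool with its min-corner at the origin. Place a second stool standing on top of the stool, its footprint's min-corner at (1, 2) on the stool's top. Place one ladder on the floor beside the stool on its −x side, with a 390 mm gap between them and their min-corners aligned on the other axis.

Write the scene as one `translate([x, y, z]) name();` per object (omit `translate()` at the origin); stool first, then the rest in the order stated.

stool();
translate([1, 2, 430]) stool_2();
translate([-852, 0, 0]) ladder();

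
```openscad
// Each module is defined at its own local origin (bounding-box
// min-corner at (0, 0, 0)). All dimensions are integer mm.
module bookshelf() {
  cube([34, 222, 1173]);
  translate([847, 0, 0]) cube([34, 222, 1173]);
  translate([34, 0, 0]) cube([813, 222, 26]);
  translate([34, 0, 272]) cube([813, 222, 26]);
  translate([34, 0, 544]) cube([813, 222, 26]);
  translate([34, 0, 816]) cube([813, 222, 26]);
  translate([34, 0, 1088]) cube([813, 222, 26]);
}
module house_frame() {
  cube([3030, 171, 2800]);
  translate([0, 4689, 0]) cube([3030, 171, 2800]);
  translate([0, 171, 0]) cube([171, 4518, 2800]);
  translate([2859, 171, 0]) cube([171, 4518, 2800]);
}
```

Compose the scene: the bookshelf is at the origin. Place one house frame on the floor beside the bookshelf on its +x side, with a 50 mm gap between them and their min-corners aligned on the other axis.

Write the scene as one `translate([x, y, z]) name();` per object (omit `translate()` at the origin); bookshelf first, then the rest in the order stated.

bookshelf();
translate([931, 0, 0]) house_frame();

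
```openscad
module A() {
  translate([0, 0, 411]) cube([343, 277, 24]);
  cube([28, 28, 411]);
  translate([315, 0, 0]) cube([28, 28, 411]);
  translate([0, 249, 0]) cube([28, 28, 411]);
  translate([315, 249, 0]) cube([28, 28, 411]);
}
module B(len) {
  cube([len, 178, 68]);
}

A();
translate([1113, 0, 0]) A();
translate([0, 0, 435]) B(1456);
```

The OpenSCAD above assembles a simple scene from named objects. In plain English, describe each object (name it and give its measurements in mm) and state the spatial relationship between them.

A is a four-legged stool. The seat is a 343×277×24 mm slab whose top surface is at z = 435 mm; four square legs, each 28×28 mm in cross-section, run from the floor (z = 0) to the underside of the seat, each flush with a corner of the seat.

B is a rectangular beam 1456 mm long (x), 178 mm deep (y), 68 mm thick (z).

The beam spans the tops of two stools placed 770 mm apart, resting at z = 435 mm.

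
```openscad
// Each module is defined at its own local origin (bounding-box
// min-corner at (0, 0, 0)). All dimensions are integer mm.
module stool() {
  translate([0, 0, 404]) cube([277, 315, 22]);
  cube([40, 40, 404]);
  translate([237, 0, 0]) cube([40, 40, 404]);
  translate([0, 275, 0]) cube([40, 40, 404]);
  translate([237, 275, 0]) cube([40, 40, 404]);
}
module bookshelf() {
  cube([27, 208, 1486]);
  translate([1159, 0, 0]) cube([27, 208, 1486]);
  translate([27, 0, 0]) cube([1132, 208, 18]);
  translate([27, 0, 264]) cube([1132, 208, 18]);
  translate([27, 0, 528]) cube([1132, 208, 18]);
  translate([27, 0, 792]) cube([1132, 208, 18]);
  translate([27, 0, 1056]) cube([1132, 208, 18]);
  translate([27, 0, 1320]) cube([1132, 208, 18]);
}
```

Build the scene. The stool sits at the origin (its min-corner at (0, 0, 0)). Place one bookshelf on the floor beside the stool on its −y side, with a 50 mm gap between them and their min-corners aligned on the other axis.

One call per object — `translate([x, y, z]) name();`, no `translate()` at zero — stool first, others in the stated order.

stool();
translate([0, -258, 0]) bookshelf();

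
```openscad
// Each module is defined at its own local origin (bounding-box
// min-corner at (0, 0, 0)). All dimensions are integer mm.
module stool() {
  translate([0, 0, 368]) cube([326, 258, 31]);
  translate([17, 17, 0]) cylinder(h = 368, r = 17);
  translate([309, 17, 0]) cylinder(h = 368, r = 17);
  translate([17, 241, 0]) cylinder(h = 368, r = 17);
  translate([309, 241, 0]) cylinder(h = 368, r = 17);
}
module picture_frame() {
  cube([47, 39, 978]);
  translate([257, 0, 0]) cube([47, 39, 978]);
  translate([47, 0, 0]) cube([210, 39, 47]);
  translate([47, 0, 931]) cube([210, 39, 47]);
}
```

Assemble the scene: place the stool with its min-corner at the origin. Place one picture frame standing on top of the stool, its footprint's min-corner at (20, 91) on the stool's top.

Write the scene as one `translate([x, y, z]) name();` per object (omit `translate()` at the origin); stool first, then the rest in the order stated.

stool();
translate([20, 91, 399]) picture_frame();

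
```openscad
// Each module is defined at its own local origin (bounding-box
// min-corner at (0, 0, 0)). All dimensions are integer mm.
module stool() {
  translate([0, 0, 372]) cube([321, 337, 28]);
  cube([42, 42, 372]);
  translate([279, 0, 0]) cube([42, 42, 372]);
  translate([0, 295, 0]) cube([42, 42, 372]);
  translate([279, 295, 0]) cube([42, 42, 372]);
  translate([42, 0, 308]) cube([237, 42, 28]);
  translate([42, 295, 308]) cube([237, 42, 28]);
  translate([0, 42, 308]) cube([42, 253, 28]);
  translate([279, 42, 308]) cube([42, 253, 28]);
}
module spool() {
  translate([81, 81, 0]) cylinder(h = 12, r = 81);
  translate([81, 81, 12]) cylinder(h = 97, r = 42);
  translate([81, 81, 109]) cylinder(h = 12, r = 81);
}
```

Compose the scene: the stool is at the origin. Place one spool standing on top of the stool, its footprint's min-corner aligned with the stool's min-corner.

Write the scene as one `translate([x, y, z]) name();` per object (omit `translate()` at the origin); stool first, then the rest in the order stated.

stool();
translate([0, 0, 400]) spool();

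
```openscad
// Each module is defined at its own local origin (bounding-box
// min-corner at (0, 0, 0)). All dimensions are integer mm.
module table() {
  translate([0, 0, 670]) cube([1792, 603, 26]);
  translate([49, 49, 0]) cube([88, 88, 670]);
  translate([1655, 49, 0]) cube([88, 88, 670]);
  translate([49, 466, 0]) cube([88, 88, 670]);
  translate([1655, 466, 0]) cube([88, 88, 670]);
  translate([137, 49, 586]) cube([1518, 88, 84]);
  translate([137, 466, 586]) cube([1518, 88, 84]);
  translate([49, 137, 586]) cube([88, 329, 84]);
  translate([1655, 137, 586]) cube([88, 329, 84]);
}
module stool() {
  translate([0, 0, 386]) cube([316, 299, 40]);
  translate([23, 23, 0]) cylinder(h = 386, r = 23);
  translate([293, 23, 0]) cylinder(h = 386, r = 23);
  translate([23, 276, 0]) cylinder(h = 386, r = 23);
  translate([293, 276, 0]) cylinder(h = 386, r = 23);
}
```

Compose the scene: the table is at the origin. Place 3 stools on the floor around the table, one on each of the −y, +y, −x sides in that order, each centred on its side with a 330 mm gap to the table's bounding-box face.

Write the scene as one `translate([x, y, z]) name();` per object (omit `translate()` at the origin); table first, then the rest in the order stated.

table();
translate([738, -629, 0]) stool();
translate([738, 933, 0]) stool();
translate([-646, 152, 0]) stool();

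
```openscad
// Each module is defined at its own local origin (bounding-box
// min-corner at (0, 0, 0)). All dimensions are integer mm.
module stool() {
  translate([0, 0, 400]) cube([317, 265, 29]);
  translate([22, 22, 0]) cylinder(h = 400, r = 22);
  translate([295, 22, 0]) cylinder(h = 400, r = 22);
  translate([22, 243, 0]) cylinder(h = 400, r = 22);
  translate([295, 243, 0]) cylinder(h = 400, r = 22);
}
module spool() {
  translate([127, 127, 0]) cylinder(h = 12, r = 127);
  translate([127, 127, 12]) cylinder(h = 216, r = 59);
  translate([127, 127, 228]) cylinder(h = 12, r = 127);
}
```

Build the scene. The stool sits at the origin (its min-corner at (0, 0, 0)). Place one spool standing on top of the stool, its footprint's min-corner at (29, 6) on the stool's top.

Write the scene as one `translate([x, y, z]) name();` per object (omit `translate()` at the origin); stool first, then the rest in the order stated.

stool();
translate([29, 6, 429]) spool();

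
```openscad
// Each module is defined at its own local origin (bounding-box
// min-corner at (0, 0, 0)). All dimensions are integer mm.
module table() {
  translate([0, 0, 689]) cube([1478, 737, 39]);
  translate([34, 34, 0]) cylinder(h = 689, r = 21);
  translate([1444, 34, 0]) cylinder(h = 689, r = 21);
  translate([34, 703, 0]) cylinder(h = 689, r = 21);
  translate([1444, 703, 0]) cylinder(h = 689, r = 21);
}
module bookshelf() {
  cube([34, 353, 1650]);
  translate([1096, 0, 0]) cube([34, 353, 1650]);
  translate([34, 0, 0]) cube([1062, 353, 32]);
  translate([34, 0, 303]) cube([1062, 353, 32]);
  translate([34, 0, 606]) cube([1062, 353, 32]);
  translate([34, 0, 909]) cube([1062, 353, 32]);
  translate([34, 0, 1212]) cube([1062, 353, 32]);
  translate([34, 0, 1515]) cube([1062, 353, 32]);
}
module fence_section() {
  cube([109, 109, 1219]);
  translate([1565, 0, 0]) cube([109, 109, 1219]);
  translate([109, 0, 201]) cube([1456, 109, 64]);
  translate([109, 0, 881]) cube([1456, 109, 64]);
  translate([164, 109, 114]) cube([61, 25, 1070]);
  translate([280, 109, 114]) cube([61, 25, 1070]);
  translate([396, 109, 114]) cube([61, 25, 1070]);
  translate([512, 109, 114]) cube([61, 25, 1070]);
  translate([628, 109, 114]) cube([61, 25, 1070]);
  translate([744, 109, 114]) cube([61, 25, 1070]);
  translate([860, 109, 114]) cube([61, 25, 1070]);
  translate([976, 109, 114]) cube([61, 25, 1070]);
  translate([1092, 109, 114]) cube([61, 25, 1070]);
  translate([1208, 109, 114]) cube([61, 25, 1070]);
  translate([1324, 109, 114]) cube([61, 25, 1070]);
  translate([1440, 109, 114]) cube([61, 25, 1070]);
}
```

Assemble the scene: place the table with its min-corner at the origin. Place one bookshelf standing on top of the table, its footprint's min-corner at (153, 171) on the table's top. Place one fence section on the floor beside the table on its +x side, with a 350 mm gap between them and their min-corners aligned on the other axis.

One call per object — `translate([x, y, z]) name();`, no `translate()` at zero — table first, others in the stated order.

table();
translate([153, 171, 728]) bookshelf();
translate([1828, 0, 0]) fence_section();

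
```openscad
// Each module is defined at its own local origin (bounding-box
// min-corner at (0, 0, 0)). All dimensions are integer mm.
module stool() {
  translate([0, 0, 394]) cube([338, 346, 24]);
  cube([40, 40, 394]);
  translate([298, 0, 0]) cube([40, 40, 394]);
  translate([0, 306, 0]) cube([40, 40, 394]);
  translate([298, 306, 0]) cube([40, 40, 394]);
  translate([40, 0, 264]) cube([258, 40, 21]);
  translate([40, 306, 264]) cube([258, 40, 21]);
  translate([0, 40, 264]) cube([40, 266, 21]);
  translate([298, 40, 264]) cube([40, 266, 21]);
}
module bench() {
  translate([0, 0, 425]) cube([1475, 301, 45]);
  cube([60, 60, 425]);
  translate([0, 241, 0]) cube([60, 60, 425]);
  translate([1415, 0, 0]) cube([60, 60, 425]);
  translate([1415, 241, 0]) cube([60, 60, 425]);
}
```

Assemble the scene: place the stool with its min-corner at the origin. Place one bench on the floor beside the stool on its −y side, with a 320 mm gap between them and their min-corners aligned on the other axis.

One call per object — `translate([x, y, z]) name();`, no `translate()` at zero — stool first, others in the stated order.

stool();
translate([0, -621, 0]) bench();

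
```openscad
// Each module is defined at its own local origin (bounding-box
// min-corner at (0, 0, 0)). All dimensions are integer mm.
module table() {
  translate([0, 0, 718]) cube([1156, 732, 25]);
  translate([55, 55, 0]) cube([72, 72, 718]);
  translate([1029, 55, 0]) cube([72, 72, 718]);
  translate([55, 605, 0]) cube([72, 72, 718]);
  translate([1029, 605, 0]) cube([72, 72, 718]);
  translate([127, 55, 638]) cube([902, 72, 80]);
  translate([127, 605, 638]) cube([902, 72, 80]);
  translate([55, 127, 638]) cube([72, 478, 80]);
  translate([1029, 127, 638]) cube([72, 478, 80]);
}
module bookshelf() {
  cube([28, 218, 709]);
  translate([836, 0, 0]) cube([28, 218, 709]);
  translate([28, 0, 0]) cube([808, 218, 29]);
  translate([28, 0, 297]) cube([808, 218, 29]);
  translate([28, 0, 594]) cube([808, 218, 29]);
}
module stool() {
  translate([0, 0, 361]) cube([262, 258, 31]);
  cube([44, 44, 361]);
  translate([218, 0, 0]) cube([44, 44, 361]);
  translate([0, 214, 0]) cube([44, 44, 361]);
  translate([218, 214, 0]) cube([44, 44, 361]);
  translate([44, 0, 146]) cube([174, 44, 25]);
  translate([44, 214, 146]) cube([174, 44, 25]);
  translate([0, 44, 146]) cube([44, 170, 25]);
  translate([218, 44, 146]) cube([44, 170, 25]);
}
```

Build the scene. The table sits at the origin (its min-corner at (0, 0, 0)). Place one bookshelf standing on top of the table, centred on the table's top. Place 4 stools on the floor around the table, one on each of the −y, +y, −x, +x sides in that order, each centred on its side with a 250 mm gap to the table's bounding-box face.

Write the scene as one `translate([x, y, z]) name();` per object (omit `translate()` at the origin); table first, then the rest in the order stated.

table();
translate([146, 257, 743]) bookshelf();
translate([447, -508, 0]) stool();
translate([447, 982, 0]) stool();
translate([-512, 237, 0]) stool();
translate([1406, 237, 0]) stool();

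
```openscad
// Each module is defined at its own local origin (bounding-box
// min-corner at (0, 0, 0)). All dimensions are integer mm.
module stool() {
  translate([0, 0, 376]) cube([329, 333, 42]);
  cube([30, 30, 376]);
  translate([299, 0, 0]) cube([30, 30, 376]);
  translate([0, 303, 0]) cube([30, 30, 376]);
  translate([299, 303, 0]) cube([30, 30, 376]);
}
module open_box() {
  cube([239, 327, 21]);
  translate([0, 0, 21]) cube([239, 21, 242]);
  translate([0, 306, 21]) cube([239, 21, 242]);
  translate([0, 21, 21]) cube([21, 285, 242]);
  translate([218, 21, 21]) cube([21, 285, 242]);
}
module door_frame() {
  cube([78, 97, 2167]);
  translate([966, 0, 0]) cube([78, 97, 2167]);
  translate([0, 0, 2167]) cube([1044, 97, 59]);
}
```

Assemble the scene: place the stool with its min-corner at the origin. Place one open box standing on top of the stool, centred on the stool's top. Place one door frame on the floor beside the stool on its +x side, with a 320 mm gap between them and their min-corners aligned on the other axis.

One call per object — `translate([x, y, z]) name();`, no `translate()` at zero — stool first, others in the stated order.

stool();
translate([45, 3, 418]) open_box();
translate([649, 0, 0]) door_frame();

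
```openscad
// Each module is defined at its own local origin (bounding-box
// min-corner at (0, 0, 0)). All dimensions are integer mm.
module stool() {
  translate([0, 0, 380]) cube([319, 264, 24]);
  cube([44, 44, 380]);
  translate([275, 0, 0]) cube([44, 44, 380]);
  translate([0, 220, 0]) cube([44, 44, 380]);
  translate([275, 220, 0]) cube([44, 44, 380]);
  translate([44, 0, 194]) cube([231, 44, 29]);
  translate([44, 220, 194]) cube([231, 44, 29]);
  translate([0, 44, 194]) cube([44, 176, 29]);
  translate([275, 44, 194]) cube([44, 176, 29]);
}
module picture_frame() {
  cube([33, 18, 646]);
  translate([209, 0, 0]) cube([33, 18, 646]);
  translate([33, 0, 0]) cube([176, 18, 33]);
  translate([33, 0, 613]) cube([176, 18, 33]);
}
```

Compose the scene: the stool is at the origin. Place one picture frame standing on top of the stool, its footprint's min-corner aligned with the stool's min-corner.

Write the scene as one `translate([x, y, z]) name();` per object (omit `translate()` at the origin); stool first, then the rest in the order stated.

stool();
translate([0, 0, 404]) picture_frame();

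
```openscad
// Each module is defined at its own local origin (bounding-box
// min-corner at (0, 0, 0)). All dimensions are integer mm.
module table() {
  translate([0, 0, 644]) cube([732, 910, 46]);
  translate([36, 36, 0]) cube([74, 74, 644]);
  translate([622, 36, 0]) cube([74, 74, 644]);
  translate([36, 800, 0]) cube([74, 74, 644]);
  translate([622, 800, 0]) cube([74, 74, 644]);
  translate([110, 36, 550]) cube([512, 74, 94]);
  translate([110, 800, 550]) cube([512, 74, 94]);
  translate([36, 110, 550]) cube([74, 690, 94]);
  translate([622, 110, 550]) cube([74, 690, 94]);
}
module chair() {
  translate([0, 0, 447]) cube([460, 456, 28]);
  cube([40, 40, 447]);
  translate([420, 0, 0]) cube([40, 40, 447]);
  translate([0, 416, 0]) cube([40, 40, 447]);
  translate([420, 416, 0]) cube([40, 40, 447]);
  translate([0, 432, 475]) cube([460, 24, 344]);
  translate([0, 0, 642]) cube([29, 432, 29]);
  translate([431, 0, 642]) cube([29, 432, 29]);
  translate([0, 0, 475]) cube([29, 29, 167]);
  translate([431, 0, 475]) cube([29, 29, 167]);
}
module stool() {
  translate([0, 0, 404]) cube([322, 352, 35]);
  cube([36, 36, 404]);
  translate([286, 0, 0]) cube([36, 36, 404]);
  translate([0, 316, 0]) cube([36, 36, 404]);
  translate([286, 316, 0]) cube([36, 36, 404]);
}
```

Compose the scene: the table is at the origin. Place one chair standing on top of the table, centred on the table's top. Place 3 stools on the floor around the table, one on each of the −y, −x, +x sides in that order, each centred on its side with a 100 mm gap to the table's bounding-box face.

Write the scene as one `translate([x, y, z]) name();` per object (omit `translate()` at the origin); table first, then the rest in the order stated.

table();
translate([136, 227, 690]) chair();
translate([205, -452, 0]) stool();
translate([-422, 279, 0]) stool();
translate([832, 279, 0]) stool();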